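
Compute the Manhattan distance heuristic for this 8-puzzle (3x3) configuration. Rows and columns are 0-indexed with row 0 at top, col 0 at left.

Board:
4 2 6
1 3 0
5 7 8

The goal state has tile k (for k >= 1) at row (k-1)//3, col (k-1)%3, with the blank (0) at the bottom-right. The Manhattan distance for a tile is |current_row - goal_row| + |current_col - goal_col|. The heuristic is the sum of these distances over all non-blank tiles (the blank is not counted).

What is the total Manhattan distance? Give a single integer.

Answer: 9

Derivation:
Tile 4: (0,0)->(1,0) = 1
Tile 2: (0,1)->(0,1) = 0
Tile 6: (0,2)->(1,2) = 1
Tile 1: (1,0)->(0,0) = 1
Tile 3: (1,1)->(0,2) = 2
Tile 5: (2,0)->(1,1) = 2
Tile 7: (2,1)->(2,0) = 1
Tile 8: (2,2)->(2,1) = 1
Sum: 1 + 0 + 1 + 1 + 2 + 2 + 1 + 1 = 9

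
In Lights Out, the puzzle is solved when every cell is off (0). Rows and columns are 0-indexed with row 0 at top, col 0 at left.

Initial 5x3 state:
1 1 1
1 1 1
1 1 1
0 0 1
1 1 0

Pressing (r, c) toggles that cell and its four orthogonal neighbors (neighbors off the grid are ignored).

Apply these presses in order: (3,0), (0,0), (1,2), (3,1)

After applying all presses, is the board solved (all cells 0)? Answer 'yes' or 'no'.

After press 1 at (3,0):
1 1 1
1 1 1
0 1 1
1 1 1
0 1 0

After press 2 at (0,0):
0 0 1
0 1 1
0 1 1
1 1 1
0 1 0

After press 3 at (1,2):
0 0 0
0 0 0
0 1 0
1 1 1
0 1 0

After press 4 at (3,1):
0 0 0
0 0 0
0 0 0
0 0 0
0 0 0

Lights still on: 0

Answer: yes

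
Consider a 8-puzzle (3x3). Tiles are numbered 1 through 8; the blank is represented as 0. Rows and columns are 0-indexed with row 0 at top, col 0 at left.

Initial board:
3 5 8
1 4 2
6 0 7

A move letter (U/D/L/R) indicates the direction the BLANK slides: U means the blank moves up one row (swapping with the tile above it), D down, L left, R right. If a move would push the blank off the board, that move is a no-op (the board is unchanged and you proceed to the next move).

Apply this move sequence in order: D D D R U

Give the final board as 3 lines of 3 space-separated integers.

After move 1 (D):
3 5 8
1 4 2
6 0 7

After move 2 (D):
3 5 8
1 4 2
6 0 7

After move 3 (D):
3 5 8
1 4 2
6 0 7

After move 4 (R):
3 5 8
1 4 2
6 7 0

After move 5 (U):
3 5 8
1 4 0
6 7 2

Answer: 3 5 8
1 4 0
6 7 2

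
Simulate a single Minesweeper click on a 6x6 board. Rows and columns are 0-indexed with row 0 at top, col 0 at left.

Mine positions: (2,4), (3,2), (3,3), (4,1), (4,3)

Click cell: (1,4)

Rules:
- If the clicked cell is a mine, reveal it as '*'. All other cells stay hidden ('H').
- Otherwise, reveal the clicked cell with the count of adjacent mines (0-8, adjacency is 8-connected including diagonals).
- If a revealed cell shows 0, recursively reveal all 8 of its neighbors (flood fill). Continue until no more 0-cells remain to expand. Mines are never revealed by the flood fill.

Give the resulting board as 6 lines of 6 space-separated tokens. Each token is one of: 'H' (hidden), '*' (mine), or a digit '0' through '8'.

H H H H H H
H H H H 1 H
H H H H H H
H H H H H H
H H H H H H
H H H H H H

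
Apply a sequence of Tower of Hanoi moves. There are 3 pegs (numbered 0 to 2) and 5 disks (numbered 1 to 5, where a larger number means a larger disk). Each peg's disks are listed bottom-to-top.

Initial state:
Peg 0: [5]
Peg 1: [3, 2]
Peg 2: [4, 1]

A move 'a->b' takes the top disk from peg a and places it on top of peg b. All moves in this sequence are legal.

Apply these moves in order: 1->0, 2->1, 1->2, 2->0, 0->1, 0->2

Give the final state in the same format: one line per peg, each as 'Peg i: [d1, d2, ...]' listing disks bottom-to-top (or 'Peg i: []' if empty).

After move 1 (1->0):
Peg 0: [5, 2]
Peg 1: [3]
Peg 2: [4, 1]

After move 2 (2->1):
Peg 0: [5, 2]
Peg 1: [3, 1]
Peg 2: [4]

After move 3 (1->2):
Peg 0: [5, 2]
Peg 1: [3]
Peg 2: [4, 1]

After move 4 (2->0):
Peg 0: [5, 2, 1]
Peg 1: [3]
Peg 2: [4]

After move 5 (0->1):
Peg 0: [5, 2]
Peg 1: [3, 1]
Peg 2: [4]

After move 6 (0->2):
Peg 0: [5]
Peg 1: [3, 1]
Peg 2: [4, 2]

Answer: Peg 0: [5]
Peg 1: [3, 1]
Peg 2: [4, 2]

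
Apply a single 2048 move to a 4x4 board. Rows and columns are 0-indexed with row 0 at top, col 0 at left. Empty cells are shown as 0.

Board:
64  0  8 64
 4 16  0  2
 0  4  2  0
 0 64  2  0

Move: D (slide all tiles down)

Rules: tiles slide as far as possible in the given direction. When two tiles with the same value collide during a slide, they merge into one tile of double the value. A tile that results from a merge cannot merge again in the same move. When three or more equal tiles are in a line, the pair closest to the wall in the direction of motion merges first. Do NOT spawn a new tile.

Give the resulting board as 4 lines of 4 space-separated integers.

Answer:  0  0  0  0
 0 16  0  0
64  4  8 64
 4 64  4  2

Derivation:
Slide down:
col 0: [64, 4, 0, 0] -> [0, 0, 64, 4]
col 1: [0, 16, 4, 64] -> [0, 16, 4, 64]
col 2: [8, 0, 2, 2] -> [0, 0, 8, 4]
col 3: [64, 2, 0, 0] -> [0, 0, 64, 2]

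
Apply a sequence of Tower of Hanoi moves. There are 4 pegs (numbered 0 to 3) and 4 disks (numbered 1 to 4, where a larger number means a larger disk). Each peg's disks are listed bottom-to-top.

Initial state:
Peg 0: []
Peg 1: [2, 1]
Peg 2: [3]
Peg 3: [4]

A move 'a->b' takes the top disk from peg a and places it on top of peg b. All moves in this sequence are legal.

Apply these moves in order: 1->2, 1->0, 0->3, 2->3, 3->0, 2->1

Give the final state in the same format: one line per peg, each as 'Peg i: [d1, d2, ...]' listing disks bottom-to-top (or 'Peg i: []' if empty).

After move 1 (1->2):
Peg 0: []
Peg 1: [2]
Peg 2: [3, 1]
Peg 3: [4]

After move 2 (1->0):
Peg 0: [2]
Peg 1: []
Peg 2: [3, 1]
Peg 3: [4]

After move 3 (0->3):
Peg 0: []
Peg 1: []
Peg 2: [3, 1]
Peg 3: [4, 2]

After move 4 (2->3):
Peg 0: []
Peg 1: []
Peg 2: [3]
Peg 3: [4, 2, 1]

After move 5 (3->0):
Peg 0: [1]
Peg 1: []
Peg 2: [3]
Peg 3: [4, 2]

After move 6 (2->1):
Peg 0: [1]
Peg 1: [3]
Peg 2: []
Peg 3: [4, 2]

Answer: Peg 0: [1]
Peg 1: [3]
Peg 2: []
Peg 3: [4, 2]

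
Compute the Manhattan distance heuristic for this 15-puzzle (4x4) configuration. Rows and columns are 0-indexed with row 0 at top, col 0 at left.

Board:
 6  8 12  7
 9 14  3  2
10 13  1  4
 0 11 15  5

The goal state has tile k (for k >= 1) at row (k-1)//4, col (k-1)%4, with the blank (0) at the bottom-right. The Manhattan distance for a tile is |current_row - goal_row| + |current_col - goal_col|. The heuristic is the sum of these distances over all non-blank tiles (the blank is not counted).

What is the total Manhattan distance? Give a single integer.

Answer: 33

Derivation:
Tile 6: at (0,0), goal (1,1), distance |0-1|+|0-1| = 2
Tile 8: at (0,1), goal (1,3), distance |0-1|+|1-3| = 3
Tile 12: at (0,2), goal (2,3), distance |0-2|+|2-3| = 3
Tile 7: at (0,3), goal (1,2), distance |0-1|+|3-2| = 2
Tile 9: at (1,0), goal (2,0), distance |1-2|+|0-0| = 1
Tile 14: at (1,1), goal (3,1), distance |1-3|+|1-1| = 2
Tile 3: at (1,2), goal (0,2), distance |1-0|+|2-2| = 1
Tile 2: at (1,3), goal (0,1), distance |1-0|+|3-1| = 3
Tile 10: at (2,0), goal (2,1), distance |2-2|+|0-1| = 1
Tile 13: at (2,1), goal (3,0), distance |2-3|+|1-0| = 2
Tile 1: at (2,2), goal (0,0), distance |2-0|+|2-0| = 4
Tile 4: at (2,3), goal (0,3), distance |2-0|+|3-3| = 2
Tile 11: at (3,1), goal (2,2), distance |3-2|+|1-2| = 2
Tile 15: at (3,2), goal (3,2), distance |3-3|+|2-2| = 0
Tile 5: at (3,3), goal (1,0), distance |3-1|+|3-0| = 5
Sum: 2 + 3 + 3 + 2 + 1 + 2 + 1 + 3 + 1 + 2 + 4 + 2 + 2 + 0 + 5 = 33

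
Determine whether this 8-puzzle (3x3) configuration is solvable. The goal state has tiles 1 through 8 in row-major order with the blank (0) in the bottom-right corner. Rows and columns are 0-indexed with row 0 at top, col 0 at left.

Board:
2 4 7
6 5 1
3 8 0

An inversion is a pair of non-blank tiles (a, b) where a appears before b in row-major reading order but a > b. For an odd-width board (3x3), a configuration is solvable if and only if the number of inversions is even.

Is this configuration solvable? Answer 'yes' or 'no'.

Inversions (pairs i<j in row-major order where tile[i] > tile[j] > 0): 12
12 is even, so the puzzle is solvable.

Answer: yes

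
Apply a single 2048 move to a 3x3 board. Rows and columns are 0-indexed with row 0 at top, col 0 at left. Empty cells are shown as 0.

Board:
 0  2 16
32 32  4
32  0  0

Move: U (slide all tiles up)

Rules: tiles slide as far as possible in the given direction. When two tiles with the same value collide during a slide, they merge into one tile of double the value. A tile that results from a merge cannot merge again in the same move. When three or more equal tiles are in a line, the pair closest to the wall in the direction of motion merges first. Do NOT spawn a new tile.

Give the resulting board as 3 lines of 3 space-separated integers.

Slide up:
col 0: [0, 32, 32] -> [64, 0, 0]
col 1: [2, 32, 0] -> [2, 32, 0]
col 2: [16, 4, 0] -> [16, 4, 0]

Answer: 64  2 16
 0 32  4
 0  0  0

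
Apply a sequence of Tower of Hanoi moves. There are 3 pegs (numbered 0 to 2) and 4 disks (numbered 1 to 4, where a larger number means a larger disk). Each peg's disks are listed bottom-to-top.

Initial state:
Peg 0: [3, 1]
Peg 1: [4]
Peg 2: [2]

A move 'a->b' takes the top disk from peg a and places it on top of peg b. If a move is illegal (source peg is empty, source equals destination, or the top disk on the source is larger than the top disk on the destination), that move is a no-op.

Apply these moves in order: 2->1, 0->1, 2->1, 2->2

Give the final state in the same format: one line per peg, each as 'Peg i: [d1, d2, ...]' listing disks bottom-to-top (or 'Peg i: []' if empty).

After move 1 (2->1):
Peg 0: [3, 1]
Peg 1: [4, 2]
Peg 2: []

After move 2 (0->1):
Peg 0: [3]
Peg 1: [4, 2, 1]
Peg 2: []

After move 3 (2->1):
Peg 0: [3]
Peg 1: [4, 2, 1]
Peg 2: []

After move 4 (2->2):
Peg 0: [3]
Peg 1: [4, 2, 1]
Peg 2: []

Answer: Peg 0: [3]
Peg 1: [4, 2, 1]
Peg 2: []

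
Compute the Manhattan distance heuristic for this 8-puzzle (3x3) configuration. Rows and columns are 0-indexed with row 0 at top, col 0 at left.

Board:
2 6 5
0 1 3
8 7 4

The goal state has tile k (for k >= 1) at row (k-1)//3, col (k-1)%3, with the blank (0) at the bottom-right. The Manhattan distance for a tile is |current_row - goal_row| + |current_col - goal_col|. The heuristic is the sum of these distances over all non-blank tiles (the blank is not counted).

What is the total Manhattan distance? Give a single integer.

Tile 2: (0,0)->(0,1) = 1
Tile 6: (0,1)->(1,2) = 2
Tile 5: (0,2)->(1,1) = 2
Tile 1: (1,1)->(0,0) = 2
Tile 3: (1,2)->(0,2) = 1
Tile 8: (2,0)->(2,1) = 1
Tile 7: (2,1)->(2,0) = 1
Tile 4: (2,2)->(1,0) = 3
Sum: 1 + 2 + 2 + 2 + 1 + 1 + 1 + 3 = 13

Answer: 13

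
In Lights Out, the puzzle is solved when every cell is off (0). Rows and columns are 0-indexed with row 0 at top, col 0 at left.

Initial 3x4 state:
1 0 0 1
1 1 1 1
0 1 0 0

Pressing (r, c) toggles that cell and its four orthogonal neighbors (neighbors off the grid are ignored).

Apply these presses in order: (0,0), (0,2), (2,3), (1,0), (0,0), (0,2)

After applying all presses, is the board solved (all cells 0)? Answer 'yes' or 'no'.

After press 1 at (0,0):
0 1 0 1
0 1 1 1
0 1 0 0

After press 2 at (0,2):
0 0 1 0
0 1 0 1
0 1 0 0

After press 3 at (2,3):
0 0 1 0
0 1 0 0
0 1 1 1

After press 4 at (1,0):
1 0 1 0
1 0 0 0
1 1 1 1

After press 5 at (0,0):
0 1 1 0
0 0 0 0
1 1 1 1

After press 6 at (0,2):
0 0 0 1
0 0 1 0
1 1 1 1

Lights still on: 6

Answer: no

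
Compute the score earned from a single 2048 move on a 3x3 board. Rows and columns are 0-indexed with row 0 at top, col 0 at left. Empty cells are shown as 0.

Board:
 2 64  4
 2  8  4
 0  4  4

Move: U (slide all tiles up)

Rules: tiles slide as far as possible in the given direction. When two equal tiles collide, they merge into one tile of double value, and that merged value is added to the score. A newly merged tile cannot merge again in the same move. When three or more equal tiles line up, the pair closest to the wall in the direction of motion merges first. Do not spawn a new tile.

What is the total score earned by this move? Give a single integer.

Slide up:
col 0: [2, 2, 0] -> [4, 0, 0]  score +4 (running 4)
col 1: [64, 8, 4] -> [64, 8, 4]  score +0 (running 4)
col 2: [4, 4, 4] -> [8, 4, 0]  score +8 (running 12)
Board after move:
 4 64  8
 0  8  4
 0  4  0

Answer: 12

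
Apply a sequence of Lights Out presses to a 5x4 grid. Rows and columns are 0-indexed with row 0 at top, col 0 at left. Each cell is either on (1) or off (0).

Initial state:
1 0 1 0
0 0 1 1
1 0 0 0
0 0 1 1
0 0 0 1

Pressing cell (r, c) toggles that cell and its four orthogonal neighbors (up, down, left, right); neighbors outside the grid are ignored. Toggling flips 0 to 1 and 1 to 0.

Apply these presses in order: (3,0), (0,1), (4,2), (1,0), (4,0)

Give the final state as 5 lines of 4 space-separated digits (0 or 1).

After press 1 at (3,0):
1 0 1 0
0 0 1 1
0 0 0 0
1 1 1 1
1 0 0 1

After press 2 at (0,1):
0 1 0 0
0 1 1 1
0 0 0 0
1 1 1 1
1 0 0 1

After press 3 at (4,2):
0 1 0 0
0 1 1 1
0 0 0 0
1 1 0 1
1 1 1 0

After press 4 at (1,0):
1 1 0 0
1 0 1 1
1 0 0 0
1 1 0 1
1 1 1 0

After press 5 at (4,0):
1 1 0 0
1 0 1 1
1 0 0 0
0 1 0 1
0 0 1 0

Answer: 1 1 0 0
1 0 1 1
1 0 0 0
0 1 0 1
0 0 1 0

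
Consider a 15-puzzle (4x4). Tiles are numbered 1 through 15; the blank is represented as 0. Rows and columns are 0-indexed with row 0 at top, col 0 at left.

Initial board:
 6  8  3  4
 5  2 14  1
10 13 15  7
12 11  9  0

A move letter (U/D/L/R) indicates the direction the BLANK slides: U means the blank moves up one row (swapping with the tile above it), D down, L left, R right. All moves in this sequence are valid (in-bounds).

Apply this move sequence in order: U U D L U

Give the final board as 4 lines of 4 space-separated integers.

After move 1 (U):
 6  8  3  4
 5  2 14  1
10 13 15  0
12 11  9  7

After move 2 (U):
 6  8  3  4
 5  2 14  0
10 13 15  1
12 11  9  7

After move 3 (D):
 6  8  3  4
 5  2 14  1
10 13 15  0
12 11  9  7

After move 4 (L):
 6  8  3  4
 5  2 14  1
10 13  0 15
12 11  9  7

After move 5 (U):
 6  8  3  4
 5  2  0  1
10 13 14 15
12 11  9  7

Answer:  6  8  3  4
 5  2  0  1
10 13 14 15
12 11  9  7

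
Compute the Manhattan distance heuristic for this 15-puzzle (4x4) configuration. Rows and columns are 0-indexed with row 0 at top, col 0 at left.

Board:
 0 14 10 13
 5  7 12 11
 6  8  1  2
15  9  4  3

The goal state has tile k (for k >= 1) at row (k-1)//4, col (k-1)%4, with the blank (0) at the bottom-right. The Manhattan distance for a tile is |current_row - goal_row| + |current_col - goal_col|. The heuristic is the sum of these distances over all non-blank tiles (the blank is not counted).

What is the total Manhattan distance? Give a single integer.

Answer: 42

Derivation:
Tile 14: (0,1)->(3,1) = 3
Tile 10: (0,2)->(2,1) = 3
Tile 13: (0,3)->(3,0) = 6
Tile 5: (1,0)->(1,0) = 0
Tile 7: (1,1)->(1,2) = 1
Tile 12: (1,2)->(2,3) = 2
Tile 11: (1,3)->(2,2) = 2
Tile 6: (2,0)->(1,1) = 2
Tile 8: (2,1)->(1,3) = 3
Tile 1: (2,2)->(0,0) = 4
Tile 2: (2,3)->(0,1) = 4
Tile 15: (3,0)->(3,2) = 2
Tile 9: (3,1)->(2,0) = 2
Tile 4: (3,2)->(0,3) = 4
Tile 3: (3,3)->(0,2) = 4
Sum: 3 + 3 + 6 + 0 + 1 + 2 + 2 + 2 + 3 + 4 + 4 + 2 + 2 + 4 + 4 = 42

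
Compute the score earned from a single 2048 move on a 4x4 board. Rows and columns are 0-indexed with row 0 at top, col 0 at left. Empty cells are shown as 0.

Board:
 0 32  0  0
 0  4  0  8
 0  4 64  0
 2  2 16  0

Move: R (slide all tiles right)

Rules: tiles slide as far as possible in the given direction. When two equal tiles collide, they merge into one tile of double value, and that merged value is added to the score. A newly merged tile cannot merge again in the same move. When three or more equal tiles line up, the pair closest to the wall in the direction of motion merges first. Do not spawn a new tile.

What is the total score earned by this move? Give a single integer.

Slide right:
row 0: [0, 32, 0, 0] -> [0, 0, 0, 32]  score +0 (running 0)
row 1: [0, 4, 0, 8] -> [0, 0, 4, 8]  score +0 (running 0)
row 2: [0, 4, 64, 0] -> [0, 0, 4, 64]  score +0 (running 0)
row 3: [2, 2, 16, 0] -> [0, 0, 4, 16]  score +4 (running 4)
Board after move:
 0  0  0 32
 0  0  4  8
 0  0  4 64
 0  0  4 16

Answer: 4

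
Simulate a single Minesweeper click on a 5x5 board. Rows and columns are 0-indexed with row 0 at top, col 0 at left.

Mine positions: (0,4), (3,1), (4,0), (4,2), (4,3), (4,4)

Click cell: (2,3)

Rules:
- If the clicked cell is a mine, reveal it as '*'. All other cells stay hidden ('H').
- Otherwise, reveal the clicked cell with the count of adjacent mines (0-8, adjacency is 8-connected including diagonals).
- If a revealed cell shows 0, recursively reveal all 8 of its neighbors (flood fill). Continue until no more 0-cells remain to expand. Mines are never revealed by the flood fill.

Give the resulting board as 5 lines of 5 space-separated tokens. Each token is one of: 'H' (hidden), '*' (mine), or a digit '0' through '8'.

0 0 0 1 H
0 0 0 1 1
1 1 1 0 0
H H 3 3 2
H H H H H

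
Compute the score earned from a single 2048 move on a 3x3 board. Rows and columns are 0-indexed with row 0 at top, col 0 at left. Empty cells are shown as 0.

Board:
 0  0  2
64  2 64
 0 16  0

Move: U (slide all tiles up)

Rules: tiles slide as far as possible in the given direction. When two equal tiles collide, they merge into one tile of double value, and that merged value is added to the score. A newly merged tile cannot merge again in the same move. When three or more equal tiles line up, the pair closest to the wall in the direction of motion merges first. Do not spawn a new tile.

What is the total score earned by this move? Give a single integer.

Slide up:
col 0: [0, 64, 0] -> [64, 0, 0]  score +0 (running 0)
col 1: [0, 2, 16] -> [2, 16, 0]  score +0 (running 0)
col 2: [2, 64, 0] -> [2, 64, 0]  score +0 (running 0)
Board after move:
64  2  2
 0 16 64
 0  0  0

Answer: 0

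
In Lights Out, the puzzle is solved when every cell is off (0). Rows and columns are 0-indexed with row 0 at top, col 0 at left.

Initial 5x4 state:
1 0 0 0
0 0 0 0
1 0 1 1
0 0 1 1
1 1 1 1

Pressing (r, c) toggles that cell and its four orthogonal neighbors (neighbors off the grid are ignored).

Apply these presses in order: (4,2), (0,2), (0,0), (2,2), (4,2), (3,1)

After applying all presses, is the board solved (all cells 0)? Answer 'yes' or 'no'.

Answer: no

Derivation:
After press 1 at (4,2):
1 0 0 0
0 0 0 0
1 0 1 1
0 0 0 1
1 0 0 0

After press 2 at (0,2):
1 1 1 1
0 0 1 0
1 0 1 1
0 0 0 1
1 0 0 0

After press 3 at (0,0):
0 0 1 1
1 0 1 0
1 0 1 1
0 0 0 1
1 0 0 0

After press 4 at (2,2):
0 0 1 1
1 0 0 0
1 1 0 0
0 0 1 1
1 0 0 0

After press 5 at (4,2):
0 0 1 1
1 0 0 0
1 1 0 0
0 0 0 1
1 1 1 1

After press 6 at (3,1):
0 0 1 1
1 0 0 0
1 0 0 0
1 1 1 1
1 0 1 1

Lights still on: 11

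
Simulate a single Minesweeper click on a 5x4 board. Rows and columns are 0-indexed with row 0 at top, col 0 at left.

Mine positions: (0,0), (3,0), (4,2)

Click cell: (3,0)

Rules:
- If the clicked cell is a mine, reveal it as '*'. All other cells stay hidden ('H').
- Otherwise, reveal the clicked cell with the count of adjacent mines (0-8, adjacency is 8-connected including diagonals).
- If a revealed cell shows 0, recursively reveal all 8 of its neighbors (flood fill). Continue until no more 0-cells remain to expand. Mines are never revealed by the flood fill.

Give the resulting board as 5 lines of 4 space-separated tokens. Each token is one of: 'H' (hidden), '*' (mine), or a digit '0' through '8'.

H H H H
H H H H
H H H H
* H H H
H H H H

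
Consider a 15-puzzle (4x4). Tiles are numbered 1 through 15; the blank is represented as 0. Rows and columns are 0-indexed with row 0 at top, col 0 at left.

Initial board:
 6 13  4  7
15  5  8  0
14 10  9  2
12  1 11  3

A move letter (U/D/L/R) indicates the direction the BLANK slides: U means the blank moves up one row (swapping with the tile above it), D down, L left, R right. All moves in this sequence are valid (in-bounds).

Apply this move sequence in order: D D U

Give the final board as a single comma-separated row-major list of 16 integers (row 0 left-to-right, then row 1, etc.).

After move 1 (D):
 6 13  4  7
15  5  8  2
14 10  9  0
12  1 11  3

After move 2 (D):
 6 13  4  7
15  5  8  2
14 10  9  3
12  1 11  0

After move 3 (U):
 6 13  4  7
15  5  8  2
14 10  9  0
12  1 11  3

Answer: 6, 13, 4, 7, 15, 5, 8, 2, 14, 10, 9, 0, 12, 1, 11, 3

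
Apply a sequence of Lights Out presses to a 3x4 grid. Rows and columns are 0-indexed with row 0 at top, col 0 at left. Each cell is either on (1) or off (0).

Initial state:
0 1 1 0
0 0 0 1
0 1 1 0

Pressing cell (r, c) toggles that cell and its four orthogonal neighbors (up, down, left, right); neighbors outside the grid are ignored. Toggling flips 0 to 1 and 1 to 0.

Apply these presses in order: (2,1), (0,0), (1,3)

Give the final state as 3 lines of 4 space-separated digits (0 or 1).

Answer: 1 0 1 1
1 1 1 0
1 0 0 1

Derivation:
After press 1 at (2,1):
0 1 1 0
0 1 0 1
1 0 0 0

After press 2 at (0,0):
1 0 1 0
1 1 0 1
1 0 0 0

After press 3 at (1,3):
1 0 1 1
1 1 1 0
1 0 0 1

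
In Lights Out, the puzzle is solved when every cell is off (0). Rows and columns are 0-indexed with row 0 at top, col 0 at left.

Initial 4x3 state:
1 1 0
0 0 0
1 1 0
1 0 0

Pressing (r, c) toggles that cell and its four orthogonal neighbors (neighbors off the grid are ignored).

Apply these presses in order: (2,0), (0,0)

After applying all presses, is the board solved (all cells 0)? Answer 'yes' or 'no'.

After press 1 at (2,0):
1 1 0
1 0 0
0 0 0
0 0 0

After press 2 at (0,0):
0 0 0
0 0 0
0 0 0
0 0 0

Lights still on: 0

Answer: yes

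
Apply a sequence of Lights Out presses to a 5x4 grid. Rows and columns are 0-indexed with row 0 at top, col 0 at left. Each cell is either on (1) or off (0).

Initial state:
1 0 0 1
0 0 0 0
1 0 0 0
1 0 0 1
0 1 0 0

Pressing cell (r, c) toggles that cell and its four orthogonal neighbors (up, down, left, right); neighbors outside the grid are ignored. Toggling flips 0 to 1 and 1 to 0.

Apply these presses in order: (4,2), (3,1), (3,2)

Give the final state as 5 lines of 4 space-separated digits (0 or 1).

After press 1 at (4,2):
1 0 0 1
0 0 0 0
1 0 0 0
1 0 1 1
0 0 1 1

After press 2 at (3,1):
1 0 0 1
0 0 0 0
1 1 0 0
0 1 0 1
0 1 1 1

After press 3 at (3,2):
1 0 0 1
0 0 0 0
1 1 1 0
0 0 1 0
0 1 0 1

Answer: 1 0 0 1
0 0 0 0
1 1 1 0
0 0 1 0
0 1 0 1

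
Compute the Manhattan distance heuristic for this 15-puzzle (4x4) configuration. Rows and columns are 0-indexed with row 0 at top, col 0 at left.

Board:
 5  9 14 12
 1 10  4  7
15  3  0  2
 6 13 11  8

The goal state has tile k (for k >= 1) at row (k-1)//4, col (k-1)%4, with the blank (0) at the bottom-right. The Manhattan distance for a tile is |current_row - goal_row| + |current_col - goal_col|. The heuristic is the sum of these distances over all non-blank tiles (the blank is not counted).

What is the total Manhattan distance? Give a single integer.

Tile 5: at (0,0), goal (1,0), distance |0-1|+|0-0| = 1
Tile 9: at (0,1), goal (2,0), distance |0-2|+|1-0| = 3
Tile 14: at (0,2), goal (3,1), distance |0-3|+|2-1| = 4
Tile 12: at (0,3), goal (2,3), distance |0-2|+|3-3| = 2
Tile 1: at (1,0), goal (0,0), distance |1-0|+|0-0| = 1
Tile 10: at (1,1), goal (2,1), distance |1-2|+|1-1| = 1
Tile 4: at (1,2), goal (0,3), distance |1-0|+|2-3| = 2
Tile 7: at (1,3), goal (1,2), distance |1-1|+|3-2| = 1
Tile 15: at (2,0), goal (3,2), distance |2-3|+|0-2| = 3
Tile 3: at (2,1), goal (0,2), distance |2-0|+|1-2| = 3
Tile 2: at (2,3), goal (0,1), distance |2-0|+|3-1| = 4
Tile 6: at (3,0), goal (1,1), distance |3-1|+|0-1| = 3
Tile 13: at (3,1), goal (3,0), distance |3-3|+|1-0| = 1
Tile 11: at (3,2), goal (2,2), distance |3-2|+|2-2| = 1
Tile 8: at (3,3), goal (1,3), distance |3-1|+|3-3| = 2
Sum: 1 + 3 + 4 + 2 + 1 + 1 + 2 + 1 + 3 + 3 + 4 + 3 + 1 + 1 + 2 = 32

Answer: 32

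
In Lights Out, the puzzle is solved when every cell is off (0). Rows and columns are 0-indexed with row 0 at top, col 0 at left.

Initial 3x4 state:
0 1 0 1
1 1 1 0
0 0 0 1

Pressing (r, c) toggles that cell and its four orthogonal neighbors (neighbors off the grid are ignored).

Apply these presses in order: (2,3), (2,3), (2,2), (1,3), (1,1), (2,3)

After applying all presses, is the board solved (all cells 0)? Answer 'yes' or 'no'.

After press 1 at (2,3):
0 1 0 1
1 1 1 1
0 0 1 0

After press 2 at (2,3):
0 1 0 1
1 1 1 0
0 0 0 1

After press 3 at (2,2):
0 1 0 1
1 1 0 0
0 1 1 0

After press 4 at (1,3):
0 1 0 0
1 1 1 1
0 1 1 1

After press 5 at (1,1):
0 0 0 0
0 0 0 1
0 0 1 1

After press 6 at (2,3):
0 0 0 0
0 0 0 0
0 0 0 0

Lights still on: 0

Answer: yes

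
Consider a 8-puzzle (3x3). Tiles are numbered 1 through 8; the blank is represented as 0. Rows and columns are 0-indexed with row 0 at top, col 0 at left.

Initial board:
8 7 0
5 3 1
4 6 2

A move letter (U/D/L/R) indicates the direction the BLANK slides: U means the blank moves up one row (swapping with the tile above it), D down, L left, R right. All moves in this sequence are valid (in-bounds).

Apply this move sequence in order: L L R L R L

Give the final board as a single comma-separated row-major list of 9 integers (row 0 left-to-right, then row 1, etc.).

After move 1 (L):
8 0 7
5 3 1
4 6 2

After move 2 (L):
0 8 7
5 3 1
4 6 2

After move 3 (R):
8 0 7
5 3 1
4 6 2

After move 4 (L):
0 8 7
5 3 1
4 6 2

After move 5 (R):
8 0 7
5 3 1
4 6 2

After move 6 (L):
0 8 7
5 3 1
4 6 2

Answer: 0, 8, 7, 5, 3, 1, 4, 6, 2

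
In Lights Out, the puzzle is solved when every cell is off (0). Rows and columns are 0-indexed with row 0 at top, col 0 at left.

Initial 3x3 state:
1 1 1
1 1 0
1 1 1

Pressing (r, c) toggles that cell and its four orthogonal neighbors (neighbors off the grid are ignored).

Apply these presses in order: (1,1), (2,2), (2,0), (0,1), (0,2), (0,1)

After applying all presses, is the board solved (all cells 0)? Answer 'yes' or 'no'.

After press 1 at (1,1):
1 0 1
0 0 1
1 0 1

After press 2 at (2,2):
1 0 1
0 0 0
1 1 0

After press 3 at (2,0):
1 0 1
1 0 0
0 0 0

After press 4 at (0,1):
0 1 0
1 1 0
0 0 0

After press 5 at (0,2):
0 0 1
1 1 1
0 0 0

After press 6 at (0,1):
1 1 0
1 0 1
0 0 0

Lights still on: 4

Answer: no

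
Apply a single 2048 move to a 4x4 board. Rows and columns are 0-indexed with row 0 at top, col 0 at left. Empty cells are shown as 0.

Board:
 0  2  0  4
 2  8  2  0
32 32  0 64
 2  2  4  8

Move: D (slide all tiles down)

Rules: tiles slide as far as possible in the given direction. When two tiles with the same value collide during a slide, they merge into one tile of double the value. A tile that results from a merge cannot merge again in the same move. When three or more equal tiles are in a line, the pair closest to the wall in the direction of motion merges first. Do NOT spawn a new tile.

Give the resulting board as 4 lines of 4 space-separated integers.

Answer:  0  2  0  0
 2  8  0  4
32 32  2 64
 2  2  4  8

Derivation:
Slide down:
col 0: [0, 2, 32, 2] -> [0, 2, 32, 2]
col 1: [2, 8, 32, 2] -> [2, 8, 32, 2]
col 2: [0, 2, 0, 4] -> [0, 0, 2, 4]
col 3: [4, 0, 64, 8] -> [0, 4, 64, 8]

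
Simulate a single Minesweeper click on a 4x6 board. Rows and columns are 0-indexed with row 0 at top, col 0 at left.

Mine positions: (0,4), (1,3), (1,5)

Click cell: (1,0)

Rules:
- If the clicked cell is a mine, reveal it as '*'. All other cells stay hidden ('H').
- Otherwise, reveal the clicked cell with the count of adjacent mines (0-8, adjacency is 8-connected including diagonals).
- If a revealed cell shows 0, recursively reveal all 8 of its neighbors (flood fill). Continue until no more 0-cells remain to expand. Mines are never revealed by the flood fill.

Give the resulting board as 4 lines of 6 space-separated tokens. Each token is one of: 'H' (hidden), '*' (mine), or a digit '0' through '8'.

0 0 1 H H H
0 0 1 H H H
0 0 1 1 2 1
0 0 0 0 0 0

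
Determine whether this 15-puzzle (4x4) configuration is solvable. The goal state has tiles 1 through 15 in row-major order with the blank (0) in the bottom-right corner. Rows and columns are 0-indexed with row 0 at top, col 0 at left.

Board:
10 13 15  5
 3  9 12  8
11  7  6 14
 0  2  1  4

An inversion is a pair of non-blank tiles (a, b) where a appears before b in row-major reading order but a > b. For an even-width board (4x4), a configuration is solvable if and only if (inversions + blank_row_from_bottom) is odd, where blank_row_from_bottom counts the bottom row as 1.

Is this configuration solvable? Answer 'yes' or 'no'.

Answer: yes

Derivation:
Inversions: 72
Blank is in row 3 (0-indexed from top), which is row 1 counting from the bottom (bottom = 1).
72 + 1 = 73, which is odd, so the puzzle is solvable.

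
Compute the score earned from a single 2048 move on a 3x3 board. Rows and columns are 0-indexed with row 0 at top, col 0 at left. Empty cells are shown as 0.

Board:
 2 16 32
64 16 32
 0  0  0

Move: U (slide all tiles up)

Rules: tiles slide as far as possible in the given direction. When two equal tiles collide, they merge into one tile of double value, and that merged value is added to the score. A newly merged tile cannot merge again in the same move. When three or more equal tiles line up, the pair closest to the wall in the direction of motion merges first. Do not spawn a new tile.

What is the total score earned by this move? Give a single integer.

Slide up:
col 0: [2, 64, 0] -> [2, 64, 0]  score +0 (running 0)
col 1: [16, 16, 0] -> [32, 0, 0]  score +32 (running 32)
col 2: [32, 32, 0] -> [64, 0, 0]  score +64 (running 96)
Board after move:
 2 32 64
64  0  0
 0  0  0

Answer: 96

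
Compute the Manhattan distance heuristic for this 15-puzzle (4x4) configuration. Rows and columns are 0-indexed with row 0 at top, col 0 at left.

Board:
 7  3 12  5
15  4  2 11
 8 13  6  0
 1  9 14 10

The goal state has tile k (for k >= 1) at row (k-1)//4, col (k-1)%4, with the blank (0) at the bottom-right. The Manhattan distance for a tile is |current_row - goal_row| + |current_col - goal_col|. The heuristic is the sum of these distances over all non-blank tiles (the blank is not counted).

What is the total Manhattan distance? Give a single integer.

Answer: 39

Derivation:
Tile 7: (0,0)->(1,2) = 3
Tile 3: (0,1)->(0,2) = 1
Tile 12: (0,2)->(2,3) = 3
Tile 5: (0,3)->(1,0) = 4
Tile 15: (1,0)->(3,2) = 4
Tile 4: (1,1)->(0,3) = 3
Tile 2: (1,2)->(0,1) = 2
Tile 11: (1,3)->(2,2) = 2
Tile 8: (2,0)->(1,3) = 4
Tile 13: (2,1)->(3,0) = 2
Tile 6: (2,2)->(1,1) = 2
Tile 1: (3,0)->(0,0) = 3
Tile 9: (3,1)->(2,0) = 2
Tile 14: (3,2)->(3,1) = 1
Tile 10: (3,3)->(2,1) = 3
Sum: 3 + 1 + 3 + 4 + 4 + 3 + 2 + 2 + 4 + 2 + 2 + 3 + 2 + 1 + 3 = 39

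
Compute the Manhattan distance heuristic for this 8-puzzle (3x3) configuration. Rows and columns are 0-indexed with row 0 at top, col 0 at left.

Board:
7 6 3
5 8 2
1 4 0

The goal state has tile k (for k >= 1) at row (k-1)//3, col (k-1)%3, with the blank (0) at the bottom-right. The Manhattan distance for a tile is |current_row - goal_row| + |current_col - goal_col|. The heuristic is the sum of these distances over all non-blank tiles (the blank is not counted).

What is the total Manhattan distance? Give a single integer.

Tile 7: at (0,0), goal (2,0), distance |0-2|+|0-0| = 2
Tile 6: at (0,1), goal (1,2), distance |0-1|+|1-2| = 2
Tile 3: at (0,2), goal (0,2), distance |0-0|+|2-2| = 0
Tile 5: at (1,0), goal (1,1), distance |1-1|+|0-1| = 1
Tile 8: at (1,1), goal (2,1), distance |1-2|+|1-1| = 1
Tile 2: at (1,2), goal (0,1), distance |1-0|+|2-1| = 2
Tile 1: at (2,0), goal (0,0), distance |2-0|+|0-0| = 2
Tile 4: at (2,1), goal (1,0), distance |2-1|+|1-0| = 2
Sum: 2 + 2 + 0 + 1 + 1 + 2 + 2 + 2 = 12

Answer: 12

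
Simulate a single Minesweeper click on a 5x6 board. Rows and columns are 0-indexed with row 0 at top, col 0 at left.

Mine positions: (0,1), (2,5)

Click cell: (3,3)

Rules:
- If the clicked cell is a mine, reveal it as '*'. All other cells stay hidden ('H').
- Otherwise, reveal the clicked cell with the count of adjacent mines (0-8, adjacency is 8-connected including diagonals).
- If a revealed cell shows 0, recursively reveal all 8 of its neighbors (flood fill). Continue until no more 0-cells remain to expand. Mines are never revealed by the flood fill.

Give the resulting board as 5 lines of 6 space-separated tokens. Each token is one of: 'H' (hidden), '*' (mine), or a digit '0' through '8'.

H H 1 0 0 0
1 1 1 0 1 1
0 0 0 0 1 H
0 0 0 0 1 1
0 0 0 0 0 0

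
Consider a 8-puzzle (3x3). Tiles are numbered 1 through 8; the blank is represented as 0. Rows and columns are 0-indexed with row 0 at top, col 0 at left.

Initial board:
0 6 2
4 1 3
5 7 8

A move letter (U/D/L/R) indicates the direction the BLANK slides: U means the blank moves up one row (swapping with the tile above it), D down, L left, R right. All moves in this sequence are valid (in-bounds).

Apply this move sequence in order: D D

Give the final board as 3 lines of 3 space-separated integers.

After move 1 (D):
4 6 2
0 1 3
5 7 8

After move 2 (D):
4 6 2
5 1 3
0 7 8

Answer: 4 6 2
5 1 3
0 7 8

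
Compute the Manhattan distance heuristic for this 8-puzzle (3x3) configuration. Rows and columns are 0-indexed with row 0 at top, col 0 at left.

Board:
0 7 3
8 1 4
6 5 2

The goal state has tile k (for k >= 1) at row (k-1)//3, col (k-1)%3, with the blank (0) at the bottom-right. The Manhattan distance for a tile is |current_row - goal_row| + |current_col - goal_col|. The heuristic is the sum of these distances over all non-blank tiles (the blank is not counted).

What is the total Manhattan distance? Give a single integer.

Answer: 16

Derivation:
Tile 7: at (0,1), goal (2,0), distance |0-2|+|1-0| = 3
Tile 3: at (0,2), goal (0,2), distance |0-0|+|2-2| = 0
Tile 8: at (1,0), goal (2,1), distance |1-2|+|0-1| = 2
Tile 1: at (1,1), goal (0,0), distance |1-0|+|1-0| = 2
Tile 4: at (1,2), goal (1,0), distance |1-1|+|2-0| = 2
Tile 6: at (2,0), goal (1,2), distance |2-1|+|0-2| = 3
Tile 5: at (2,1), goal (1,1), distance |2-1|+|1-1| = 1
Tile 2: at (2,2), goal (0,1), distance |2-0|+|2-1| = 3
Sum: 3 + 0 + 2 + 2 + 2 + 3 + 1 + 3 = 16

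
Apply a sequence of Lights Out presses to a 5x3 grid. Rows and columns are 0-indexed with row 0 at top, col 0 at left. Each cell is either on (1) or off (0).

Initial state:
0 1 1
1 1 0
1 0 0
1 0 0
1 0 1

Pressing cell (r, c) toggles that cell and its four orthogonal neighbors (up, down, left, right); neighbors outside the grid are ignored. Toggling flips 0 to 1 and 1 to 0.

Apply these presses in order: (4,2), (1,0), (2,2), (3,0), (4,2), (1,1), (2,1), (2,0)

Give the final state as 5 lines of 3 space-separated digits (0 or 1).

Answer: 1 0 1
0 0 0
1 0 0
1 0 1
0 0 1

Derivation:
After press 1 at (4,2):
0 1 1
1 1 0
1 0 0
1 0 1
1 1 0

After press 2 at (1,0):
1 1 1
0 0 0
0 0 0
1 0 1
1 1 0

After press 3 at (2,2):
1 1 1
0 0 1
0 1 1
1 0 0
1 1 0

After press 4 at (3,0):
1 1 1
0 0 1
1 1 1
0 1 0
0 1 0

After press 5 at (4,2):
1 1 1
0 0 1
1 1 1
0 1 1
0 0 1

After press 6 at (1,1):
1 0 1
1 1 0
1 0 1
0 1 1
0 0 1

After press 7 at (2,1):
1 0 1
1 0 0
0 1 0
0 0 1
0 0 1

After press 8 at (2,0):
1 0 1
0 0 0
1 0 0
1 0 1
0 0 1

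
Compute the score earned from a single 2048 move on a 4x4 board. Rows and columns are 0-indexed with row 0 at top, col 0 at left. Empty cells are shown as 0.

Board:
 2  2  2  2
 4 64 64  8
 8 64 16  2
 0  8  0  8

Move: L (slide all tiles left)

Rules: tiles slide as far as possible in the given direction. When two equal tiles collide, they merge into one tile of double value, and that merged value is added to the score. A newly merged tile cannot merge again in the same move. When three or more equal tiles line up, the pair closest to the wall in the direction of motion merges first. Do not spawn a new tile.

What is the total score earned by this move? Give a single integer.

Slide left:
row 0: [2, 2, 2, 2] -> [4, 4, 0, 0]  score +8 (running 8)
row 1: [4, 64, 64, 8] -> [4, 128, 8, 0]  score +128 (running 136)
row 2: [8, 64, 16, 2] -> [8, 64, 16, 2]  score +0 (running 136)
row 3: [0, 8, 0, 8] -> [16, 0, 0, 0]  score +16 (running 152)
Board after move:
  4   4   0   0
  4 128   8   0
  8  64  16   2
 16   0   0   0

Answer: 152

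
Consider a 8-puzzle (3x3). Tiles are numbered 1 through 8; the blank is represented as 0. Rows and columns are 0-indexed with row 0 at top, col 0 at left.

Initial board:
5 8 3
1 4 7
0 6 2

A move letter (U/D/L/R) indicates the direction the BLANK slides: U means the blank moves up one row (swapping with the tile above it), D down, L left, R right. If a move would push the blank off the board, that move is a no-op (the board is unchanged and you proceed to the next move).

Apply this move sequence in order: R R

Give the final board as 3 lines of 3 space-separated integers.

Answer: 5 8 3
1 4 7
6 2 0

Derivation:
After move 1 (R):
5 8 3
1 4 7
6 0 2

After move 2 (R):
5 8 3
1 4 7
6 2 0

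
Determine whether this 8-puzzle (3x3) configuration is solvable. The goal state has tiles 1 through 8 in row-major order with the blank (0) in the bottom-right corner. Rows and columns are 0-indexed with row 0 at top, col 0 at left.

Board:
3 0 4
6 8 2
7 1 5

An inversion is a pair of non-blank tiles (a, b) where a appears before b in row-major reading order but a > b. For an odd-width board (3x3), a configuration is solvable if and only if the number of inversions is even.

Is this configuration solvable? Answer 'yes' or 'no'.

Inversions (pairs i<j in row-major order where tile[i] > tile[j] > 0): 14
14 is even, so the puzzle is solvable.

Answer: yes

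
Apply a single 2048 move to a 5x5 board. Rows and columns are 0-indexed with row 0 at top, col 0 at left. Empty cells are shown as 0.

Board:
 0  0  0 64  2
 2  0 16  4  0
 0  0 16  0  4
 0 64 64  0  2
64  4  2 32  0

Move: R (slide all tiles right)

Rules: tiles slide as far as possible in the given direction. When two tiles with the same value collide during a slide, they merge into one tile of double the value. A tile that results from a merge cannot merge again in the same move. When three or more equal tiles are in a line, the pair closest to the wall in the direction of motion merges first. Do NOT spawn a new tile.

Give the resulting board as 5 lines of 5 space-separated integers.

Answer:   0   0   0  64   2
  0   0   2  16   4
  0   0   0  16   4
  0   0   0 128   2
  0  64   4   2  32

Derivation:
Slide right:
row 0: [0, 0, 0, 64, 2] -> [0, 0, 0, 64, 2]
row 1: [2, 0, 16, 4, 0] -> [0, 0, 2, 16, 4]
row 2: [0, 0, 16, 0, 4] -> [0, 0, 0, 16, 4]
row 3: [0, 64, 64, 0, 2] -> [0, 0, 0, 128, 2]
row 4: [64, 4, 2, 32, 0] -> [0, 64, 4, 2, 32]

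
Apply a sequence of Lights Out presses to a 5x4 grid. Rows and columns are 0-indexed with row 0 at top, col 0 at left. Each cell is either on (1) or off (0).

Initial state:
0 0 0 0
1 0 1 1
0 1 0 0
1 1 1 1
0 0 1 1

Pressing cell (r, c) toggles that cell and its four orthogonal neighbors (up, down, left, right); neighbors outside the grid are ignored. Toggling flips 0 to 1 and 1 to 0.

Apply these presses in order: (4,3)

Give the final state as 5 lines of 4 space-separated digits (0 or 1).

Answer: 0 0 0 0
1 0 1 1
0 1 0 0
1 1 1 0
0 0 0 0

Derivation:
After press 1 at (4,3):
0 0 0 0
1 0 1 1
0 1 0 0
1 1 1 0
0 0 0 0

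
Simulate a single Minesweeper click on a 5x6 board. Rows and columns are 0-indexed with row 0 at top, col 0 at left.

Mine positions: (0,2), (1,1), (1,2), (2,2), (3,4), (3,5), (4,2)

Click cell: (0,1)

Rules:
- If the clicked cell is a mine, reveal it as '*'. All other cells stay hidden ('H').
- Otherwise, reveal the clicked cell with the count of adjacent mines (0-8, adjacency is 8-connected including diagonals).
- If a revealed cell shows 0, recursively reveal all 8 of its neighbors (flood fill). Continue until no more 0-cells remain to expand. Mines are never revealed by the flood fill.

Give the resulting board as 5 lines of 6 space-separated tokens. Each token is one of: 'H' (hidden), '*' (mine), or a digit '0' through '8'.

H 3 H H H H
H H H H H H
H H H H H H
H H H H H H
H H H H H H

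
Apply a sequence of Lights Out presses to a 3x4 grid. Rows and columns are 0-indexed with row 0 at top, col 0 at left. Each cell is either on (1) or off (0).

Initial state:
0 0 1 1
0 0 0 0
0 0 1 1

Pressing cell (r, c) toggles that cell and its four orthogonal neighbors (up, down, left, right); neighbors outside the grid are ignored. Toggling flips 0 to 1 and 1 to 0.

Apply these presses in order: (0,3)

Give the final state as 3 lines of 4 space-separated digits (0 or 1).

Answer: 0 0 0 0
0 0 0 1
0 0 1 1

Derivation:
After press 1 at (0,3):
0 0 0 0
0 0 0 1
0 0 1 1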